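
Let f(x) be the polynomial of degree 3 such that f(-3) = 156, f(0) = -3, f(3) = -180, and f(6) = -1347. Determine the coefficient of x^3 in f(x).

-6

Write f(x) = ax^3 + bx^2 + cx + d. Substituting each data point gives a linear system:
  -27a + 9b - 3c + d = 156
  d = -3
  27a + 9b + 3c + d = -180
  216a + 36b + 6c + d = -1347
Solving the system yields a = -6, b = -1, c = -2, d = -3.
So f(x) = -6x³ - x² - 2x - 3.
The leading coefficient is -6.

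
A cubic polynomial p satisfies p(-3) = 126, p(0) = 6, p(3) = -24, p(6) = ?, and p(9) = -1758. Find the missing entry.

-450

On equispaced nodes a degree-3 polynomial has vanishing fourth forward difference, so
  p(-3) - 4·p(0) + 6·p(3) - 4·p(6) + p(9) = 0.
Substituting the known values and solving for p(6):
  -4·p(6) = 1800
  p(6) = -450.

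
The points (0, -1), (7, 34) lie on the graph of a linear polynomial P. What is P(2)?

Write P(x) = ax + b. Substituting each data point gives a linear system:
  b = -1
  7a + b = 34
Solving the system yields a = 5, b = -1.
So P(x) = 5x - 1.
Then P(2) = 9.

9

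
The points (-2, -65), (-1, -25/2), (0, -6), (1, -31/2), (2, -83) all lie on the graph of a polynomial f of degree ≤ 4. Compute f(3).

Forward differences of the values at u = -2, -1, 0, 1, 2:
  f  : -65  -25/2  -6  -31/2  -83
  Δ  : 105/2  13/2  -19/2  -135/2
  Δ^2: -46  -16  -58
  Δ^3: 30  -42
  Δ^4: -72
The fourth differences are constant, confirming degree 4.
Interpolating (Newton forward form) and evaluating at u = 3 gives f(3) = -645/2.

-645/2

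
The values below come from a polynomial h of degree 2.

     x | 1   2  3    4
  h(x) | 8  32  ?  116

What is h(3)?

68

The 3 known points determine the degree-2 polynomial uniquely.
Write h(x) = ax^2 + bx + c. Substituting each data point gives a linear system:
  a + b + c = 8
  4a + 2b + c = 32
  16a + 4b + c = 116
Solving the system yields a = 6, b = 6, c = -4.
So h(x) = 6x² + 6x - 4.
Then h(3) = 68.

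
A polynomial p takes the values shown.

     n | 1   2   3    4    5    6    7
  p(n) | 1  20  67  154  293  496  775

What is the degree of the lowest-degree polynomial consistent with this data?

Forward differences of the values at n = 1, 2, 3, 4, 5, 6, 7:
  p  : 1  20  67  154  293  496  775
  Δ  : 19  47  87  139  203  279
  Δ^2: 28  40  52  64  76
  Δ^3: 12  12  12  12
  Δ^4: 0  0  0
  Δ^5: 0  0
  Δ^6: 0
The third differences are constant (12) and nonzero, while all higher differences vanish, so the minimal degree is 3.

3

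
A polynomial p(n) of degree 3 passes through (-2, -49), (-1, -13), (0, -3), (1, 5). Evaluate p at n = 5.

497

Using the Lagrange interpolation formula with nodes -2, -1, 0, 1:
  L_0(n) = (n + 1)n(n - 1) / -6
  L_1(n) = (n + 2)n(n - 1) / 2
  L_2(n) = (n + 2)(n + 1)(n - 1) / -2
  L_3(n) = (n + 2)(n + 1)n / 6
Then p(n) = -49·L_0(n) - 13·L_1(n) - 3·L_2(n) + 5·L_3(n).
Expanding and collecting terms gives p(n) = 4n^3 - n^2 + 5n - 3.
Evaluating at n = 5: p(5) = 497.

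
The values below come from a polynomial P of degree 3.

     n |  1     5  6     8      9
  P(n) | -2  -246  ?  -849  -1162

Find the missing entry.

-397

The 4 known points determine the degree-3 polynomial uniquely.
Write P(n) = an^3 + bn^2 + cn + d. Substituting each data point gives a linear system:
  a + b + c + d = -2
  125a + 25b + 5c + d = -246
  512a + 64b + 8c + d = -849
  729a + 81b + 9c + d = -1162
Solving the system yields a = -1, b = -6, c = 6, d = -1.
So P(n) = -n^3 - 6n^2 + 6n - 1.
Then P(6) = -397.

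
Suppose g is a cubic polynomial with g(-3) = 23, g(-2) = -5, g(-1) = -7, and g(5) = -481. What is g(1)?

-5

Write g(u) = au^3 + bu^2 + cu + d. Substituting each data point gives a linear system:
  -27a + 9b - 3c + d = 23
  -8a + 4b - 2c + d = -5
  -a + b - c + d = -7
  125a + 25b + 5c + d = -481
Solving the system yields a = -3, b = -5, c = 4, d = -1.
So g(u) = -3u^3 - 5u^2 + 4u - 1.
Then g(1) = -5.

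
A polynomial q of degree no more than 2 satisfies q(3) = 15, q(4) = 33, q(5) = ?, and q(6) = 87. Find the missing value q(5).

The 3 known points determine the degree-2 polynomial uniquely.
Write q(n) = an^2 + bn + c. Substituting each data point gives a linear system:
  9a + 3b + c = 15
  16a + 4b + c = 33
  36a + 6b + c = 87
Solving the system yields a = 3, b = -3, c = -3.
So q(n) = 3n^2 - 3n - 3.
Then q(5) = 57.

57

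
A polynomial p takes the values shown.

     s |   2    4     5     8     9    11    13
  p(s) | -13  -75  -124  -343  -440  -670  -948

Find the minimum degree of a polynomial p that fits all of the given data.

Divided differences on the nodes 2, 4, 5, 8, 9, 11, 13:
  order 0: -13  -75  -124  -343  -440  -670  -948
  order 1: -31  -49  -73  -97  -115  -139
  order 2: -6  -6  -6  -6  -6
  order 3: 0  0  0  0
  order 4: 0  0  0
  order 5: 0  0
  order 6: 0
The order-2 divided differences are all -6 (nonzero) and every higher order vanishes, so the data lies on a polynomial of degree exactly 2.

2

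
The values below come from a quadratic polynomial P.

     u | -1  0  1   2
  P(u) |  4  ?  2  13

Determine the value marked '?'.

-1

On equispaced nodes a degree-2 polynomial has vanishing third forward difference, so
  - P(-1) + 3·P(0) - 3·P(1) + P(2) = 0.
Substituting the known values and solving for P(0):
  3·P(0) = -3
  P(0) = -1.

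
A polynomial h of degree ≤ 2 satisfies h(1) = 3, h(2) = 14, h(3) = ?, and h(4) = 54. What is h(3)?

The 3 known points determine the degree-2 polynomial uniquely.
Write h(s) = as^2 + bs + c. Substituting each data point gives a linear system:
  a + b + c = 3
  4a + 2b + c = 14
  16a + 4b + c = 54
Solving the system yields a = 3, b = 2, c = -2.
So h(s) = 3s² + 2s - 2.
Then h(3) = 31.

31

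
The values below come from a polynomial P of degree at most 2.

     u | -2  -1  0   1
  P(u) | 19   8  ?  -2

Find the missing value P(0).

On equispaced nodes a degree-2 polynomial has vanishing third forward difference, so
  - P(-2) + 3·P(-1) - 3·P(0) + P(1) = 0.
Substituting the known values and solving for P(0):
  -3·P(0) = -3
  P(0) = 1.

1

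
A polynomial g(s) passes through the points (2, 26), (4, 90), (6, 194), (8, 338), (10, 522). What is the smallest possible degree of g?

Forward differences of the values at s = 2, 4, 6, 8, 10:
  g  : 26  90  194  338  522
  Δ  : 64  104  144  184
  Δ^2: 40  40  40
  Δ^3: 0  0
  Δ^4: 0
The second differences are constant (40) and nonzero, while all higher differences vanish, so the minimal degree is 2.

2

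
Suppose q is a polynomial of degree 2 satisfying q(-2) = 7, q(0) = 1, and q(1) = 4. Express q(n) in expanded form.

Write q(n) = an^2 + bn + c. Substituting each data point gives a linear system:
  4a - 2b + c = 7
  c = 1
  a + b + c = 4
Solving the system yields a = 2, b = 1, c = 1.
So q(n) = 2n^2 + n + 1.
Check: q(1) = 4. ✓

q(n) = 2n^2 + n + 1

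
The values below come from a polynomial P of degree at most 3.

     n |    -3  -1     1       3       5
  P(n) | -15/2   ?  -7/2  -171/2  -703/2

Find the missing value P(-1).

-19/2

The 4 known points determine the degree-3 polynomial uniquely.
Write P(n) = an^3 + bn^2 + cn + d. Substituting each data point gives a linear system:
  -27a + 9b - 3c + d = -15/2
  a + b + c + d = -7/2
  27a + 9b + 3c + d = -171/2
  125a + 25b + 5c + d = -703/2
Solving the system yields a = -2, b = -5, c = 5, d = -3/2.
So P(n) = -2n^3 - 5n^2 + 5n - 3/2.
Then P(-1) = -19/2.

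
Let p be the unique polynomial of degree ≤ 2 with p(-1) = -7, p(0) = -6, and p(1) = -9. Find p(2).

Write p(t) = at^2 + bt + c. Substituting each data point gives a linear system:
  a - b + c = -7
  c = -6
  a + b + c = -9
Solving the system yields a = -2, b = -1, c = -6.
So p(t) = -2t^2 - t - 6.
Then p(2) = -16.

-16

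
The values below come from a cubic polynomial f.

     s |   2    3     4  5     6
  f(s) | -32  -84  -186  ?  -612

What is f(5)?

The 4 known points determine the degree-3 polynomial uniquely.
Write f(s) = as^3 + bs^2 + cs + d. Substituting each data point gives a linear system:
  8a + 4b + 2c + d = -32
  27a + 9b + 3c + d = -84
  64a + 16b + 4c + d = -186
  216a + 36b + 6c + d = -612
Solving the system yields a = -3, b = 2, c = -5, d = -6.
So f(s) = -3s^3 + 2s^2 - 5s - 6.
Then f(5) = -356.

-356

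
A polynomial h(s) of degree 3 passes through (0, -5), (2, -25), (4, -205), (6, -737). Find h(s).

h(s) = -4s^3 + 4s^2 - 2s - 5

Write h(s) = as^3 + bs^2 + cs + d. Substituting each data point gives a linear system:
  d = -5
  8a + 4b + 2c + d = -25
  64a + 16b + 4c + d = -205
  216a + 36b + 6c + d = -737
Solving the system yields a = -4, b = 4, c = -2, d = -5.
So h(s) = -4s³ + 4s² - 2s - 5.
Check: h(0) = -5. ✓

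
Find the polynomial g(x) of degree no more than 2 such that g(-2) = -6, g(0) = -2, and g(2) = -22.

Using the Lagrange interpolation formula with nodes -2, 0, 2:
  L_0(x) = x(x - 2) / 8
  L_1(x) = (x + 2)(x - 2) / -4
  L_2(x) = (x + 2)x / 8
Then g(x) = -6·L_0(x) - 2·L_1(x) - 22·L_2(x).
Expanding and collecting terms gives g(x) = -3x² - 4x - 2.
Check: g(0) = -2. ✓

g(x) = -3x^2 - 4x - 2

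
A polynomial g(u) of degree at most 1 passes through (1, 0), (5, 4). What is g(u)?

g(u) = u - 1

Using the Lagrange interpolation formula with nodes 1, 5:
  L_0(u) = (u - 5) / -4
  L_1(u) = (u - 1) / 4
Then g(u) = 0·L_0(u) + 4·L_1(u).
Expanding and collecting terms gives g(u) = u - 1.
Check: g(1) = 0. ✓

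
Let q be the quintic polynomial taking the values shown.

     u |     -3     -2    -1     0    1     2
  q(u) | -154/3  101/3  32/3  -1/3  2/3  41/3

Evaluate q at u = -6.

Write q(u) = au^5 + bu^4 + cu^3 + du^2 + eu + k. Substituting each data point gives a linear system:
  -243a + 81b - 27c + 9d - 3e + k = -154/3
  -32a + 16b - 8c + 4d - 2e + k = 101/3
  -a + b - c + d - e + k = 32/3
  k = -1/3
  a + b + c + d + e + k = 2/3
  32a + 16b + 8c + 4d + 2e + k = 41/3
Solving the system yields a = 1, b = 0, c = -5, d = 6, e = -1, k = -1/3.
So q(u) = u⁵ - 5u³ + 6u² - u - 1/3.
Then q(-6) = -19423/3.

-19423/3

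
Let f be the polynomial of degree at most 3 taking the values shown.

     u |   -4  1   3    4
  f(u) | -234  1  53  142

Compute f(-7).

-1167

Write f(u) = au^3 + bu^2 + cu + d. Substituting each data point gives a linear system:
  -64a + 16b - 4c + d = -234
  a + b + c + d = 1
  27a + 9b + 3c + d = 53
  64a + 16b + 4c + d = 142
Solving the system yields a = 3, b = -3, c = -1, d = 2.
So f(u) = 3u³ - 3u² - u + 2.
Then f(-7) = -1167.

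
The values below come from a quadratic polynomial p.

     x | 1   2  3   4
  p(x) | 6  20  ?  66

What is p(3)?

40

The 3 known points determine the degree-2 polynomial uniquely.
Write p(x) = ax^2 + bx + c. Substituting each data point gives a linear system:
  a + b + c = 6
  4a + 2b + c = 20
  16a + 4b + c = 66
Solving the system yields a = 3, b = 5, c = -2.
So p(x) = 3x^2 + 5x - 2.
Then p(3) = 40.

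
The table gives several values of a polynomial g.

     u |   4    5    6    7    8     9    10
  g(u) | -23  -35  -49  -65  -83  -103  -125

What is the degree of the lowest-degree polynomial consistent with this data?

2

Forward differences of the values at u = 4, 5, 6, 7, 8, 9, 10:
  g  : -23  -35  -49  -65  -83  -103  -125
  Δ  : -12  -14  -16  -18  -20  -22
  Δ^2: -2  -2  -2  -2  -2
  Δ^3: 0  0  0  0
  Δ^4: 0  0  0
  Δ^5: 0  0
  Δ^6: 0
The second differences are constant (-2) and nonzero, while all higher differences vanish, so the minimal degree is 2.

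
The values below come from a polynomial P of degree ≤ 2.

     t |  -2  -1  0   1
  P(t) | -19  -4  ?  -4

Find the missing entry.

1

On equispaced nodes a degree-2 polynomial has vanishing third forward difference, so
  - P(-2) + 3·P(-1) - 3·P(0) + P(1) = 0.
Substituting the known values and solving for P(0):
  -3·P(0) = -3
  P(0) = 1.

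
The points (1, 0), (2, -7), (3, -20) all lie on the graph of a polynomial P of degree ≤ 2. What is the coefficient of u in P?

2

Write P(u) = au^2 + bu + c. Substituting each data point gives a linear system:
  a + b + c = 0
  4a + 2b + c = -7
  9a + 3b + c = -20
Solving the system yields a = -3, b = 2, c = 1.
So P(u) = -3u² + 2u + 1.
The coefficient of u is 2.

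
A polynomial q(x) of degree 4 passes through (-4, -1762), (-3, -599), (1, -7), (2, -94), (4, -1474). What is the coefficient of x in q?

4

Write q(x) = ax^4 + bx^3 + cx^2 + dx + e. Substituting each data point gives a linear system:
  256a - 64b + 16c - 4d + e = -1762
  81a - 27b + 9c - 3d + e = -599
  a + b + c + d + e = -7
  16a + 8b + 4c + 2d + e = -94
  256a + 64b + 16c + 4d + e = -1474
Solving the system yields a = -6, b = 2, c = -5, d = 4, e = -2.
So q(x) = -6x^4 + 2x^3 - 5x^2 + 4x - 2.
The coefficient of x is 4.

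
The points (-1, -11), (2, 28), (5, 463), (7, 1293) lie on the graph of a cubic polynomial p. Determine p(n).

p(n) = 4n^3 - 2n^2 + 3n - 2

Using the Lagrange interpolation formula with nodes -1, 2, 5, 7:
  L_0(n) = (n - 2)(n - 5)(n - 7) / -144
  L_1(n) = (n + 1)(n - 5)(n - 7) / 45
  L_2(n) = (n + 1)(n - 2)(n - 7) / -36
  L_3(n) = (n + 1)(n - 2)(n - 5) / 80
Then p(n) = -11·L_0(n) + 28·L_1(n) + 463·L_2(n) + 1293·L_3(n).
Expanding and collecting terms gives p(n) = 4n^3 - 2n^2 + 3n - 2.
Check: p(-1) = -11. ✓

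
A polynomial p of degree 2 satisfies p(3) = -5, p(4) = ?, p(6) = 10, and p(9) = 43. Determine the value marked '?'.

-2

The 3 known points determine the degree-2 polynomial uniquely.
Write p(x) = ax^2 + bx + c. Substituting each data point gives a linear system:
  9a + 3b + c = -5
  36a + 6b + c = 10
  81a + 9b + c = 43
Solving the system yields a = 1, b = -4, c = -2.
So p(x) = x² - 4x - 2.
Then p(4) = -2.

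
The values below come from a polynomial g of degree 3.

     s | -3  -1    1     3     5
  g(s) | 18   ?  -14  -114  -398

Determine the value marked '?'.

-2

The 4 known points determine the degree-3 polynomial uniquely.
Write g(s) = as^3 + bs^2 + cs + d. Substituting each data point gives a linear system:
  -27a + 9b - 3c + d = 18
  a + b + c + d = -14
  27a + 9b + 3c + d = -114
  125a + 25b + 5c + d = -398
Solving the system yields a = -2, b = -5, c = -4, d = -3.
So g(s) = -2s^3 - 5s^2 - 4s - 3.
Then g(-1) = -2.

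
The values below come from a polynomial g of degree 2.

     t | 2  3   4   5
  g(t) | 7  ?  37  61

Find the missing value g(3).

The 3 known points determine the degree-2 polynomial uniquely.
Write g(t) = at^2 + bt + c. Substituting each data point gives a linear system:
  4a + 2b + c = 7
  16a + 4b + c = 37
  25a + 5b + c = 61
Solving the system yields a = 3, b = -3, c = 1.
So g(t) = 3t^2 - 3t + 1.
Then g(3) = 19.

19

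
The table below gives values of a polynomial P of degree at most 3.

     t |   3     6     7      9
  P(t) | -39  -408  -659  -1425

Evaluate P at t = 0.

6

Write P(t) = at^3 + bt^2 + ct + d. Substituting each data point gives a linear system:
  27a + 9b + 3c + d = -39
  216a + 36b + 6c + d = -408
  343a + 49b + 7c + d = -659
  729a + 81b + 9c + d = -1425
Solving the system yields a = -2, b = 0, c = 3, d = 6.
So P(t) = -2t^3 + 3t + 6.
Then P(0) = 6.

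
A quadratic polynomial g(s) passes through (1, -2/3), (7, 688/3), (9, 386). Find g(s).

g(s) = 5s^2 - (5/3)s - 4

Write g(s) = as^2 + bs + c. Substituting each data point gives a linear system:
  a + b + c = -2/3
  49a + 7b + c = 688/3
  81a + 9b + c = 386
Solving the system yields a = 5, b = -5/3, c = -4.
So g(s) = 5s² - (5/3)s - 4.
Check: g(7) = 688/3. ✓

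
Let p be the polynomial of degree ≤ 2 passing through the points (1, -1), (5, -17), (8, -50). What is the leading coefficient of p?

Write p(s) = as^2 + bs + c. Substituting each data point gives a linear system:
  a + b + c = -1
  25a + 5b + c = -17
  64a + 8b + c = -50
Solving the system yields a = -1, b = 2, c = -2.
So p(s) = -s^2 + 2s - 2.
The leading coefficient is -1.

-1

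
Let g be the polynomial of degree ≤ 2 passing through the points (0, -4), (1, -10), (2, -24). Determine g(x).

Write g(x) = ax^2 + bx + c. Substituting each data point gives a linear system:
  c = -4
  a + b + c = -10
  4a + 2b + c = -24
Solving the system yields a = -4, b = -2, c = -4.
So g(x) = -4x^2 - 2x - 4.
Check: g(2) = -24. ✓

g(x) = -4x^2 - 2x - 4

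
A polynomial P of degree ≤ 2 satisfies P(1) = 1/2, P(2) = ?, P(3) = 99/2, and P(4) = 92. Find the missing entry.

On equispaced nodes a degree-2 polynomial has vanishing third forward difference, so
  - P(1) + 3·P(2) - 3·P(3) + P(4) = 0.
Substituting the known values and solving for P(2):
  3·P(2) = 57
  P(2) = 19.

19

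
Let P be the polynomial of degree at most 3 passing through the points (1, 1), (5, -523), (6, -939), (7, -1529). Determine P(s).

P(s) = -5s^3 + 3s^2 + 6s - 3

Write P(s) = as^3 + bs^2 + cs + d. Substituting each data point gives a linear system:
  a + b + c + d = 1
  125a + 25b + 5c + d = -523
  216a + 36b + 6c + d = -939
  343a + 49b + 7c + d = -1529
Solving the system yields a = -5, b = 3, c = 6, d = -3.
So P(s) = -5s^3 + 3s^2 + 6s - 3.
Check: P(7) = -1529. ✓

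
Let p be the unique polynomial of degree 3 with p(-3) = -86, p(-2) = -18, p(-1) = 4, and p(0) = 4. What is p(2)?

34

Forward differences of the values at u = -3, -2, -1, 0:
  p  : -86  -18  4  4
  Δ  : 68  22  0
  Δ^2: -46  -22
  Δ^3: 24
The third differences are constant, confirming degree 3.
Interpolating (Newton forward form) and evaluating at u = 2 gives p(2) = 34.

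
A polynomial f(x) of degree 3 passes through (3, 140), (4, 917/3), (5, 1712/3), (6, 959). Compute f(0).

Using the Lagrange interpolation formula with nodes 3, 4, 5, 6:
  L_0(x) = (x - 4)(x - 5)(x - 6) / -6
  L_1(x) = (x - 3)(x - 5)(x - 6) / 2
  L_2(x) = (x - 3)(x - 4)(x - 6) / -2
  L_3(x) = (x - 3)(x - 4)(x - 5) / 6
Then f(x) = 140·L_0(x) + 917/3·L_1(x) + 1712/3·L_2(x) + 959·L_3(x).
Expanding and collecting terms gives f(x) = 4x^3 + (5/3)x^2 + 6x - 1.
Evaluating at x = 0: f(0) = -1.

-1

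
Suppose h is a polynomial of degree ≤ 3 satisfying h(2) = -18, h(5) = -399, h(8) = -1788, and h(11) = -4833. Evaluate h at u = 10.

-3594

Forward differences of the values at u = 2, 5, 8, 11:
  h  : -18  -399  -1788  -4833
  Δ  : -381  -1389  -3045
  Δ^2: -1008  -1656
  Δ^3: -648
The third differences are constant, confirming degree 3.
Interpolating (Newton forward form) and evaluating at u = 10 gives h(10) = -3594.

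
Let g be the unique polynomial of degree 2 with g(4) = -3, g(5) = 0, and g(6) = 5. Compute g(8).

21

Using the Lagrange interpolation formula with nodes 4, 5, 6:
  L_0(x) = (x - 5)(x - 6) / 2
  L_1(x) = (x - 4)(x - 6) / -1
  L_2(x) = (x - 4)(x - 5) / 2
Then g(x) = -3·L_0(x) + 0·L_1(x) + 5·L_2(x).
Expanding and collecting terms gives g(x) = x^2 - 6x + 5.
Evaluating at x = 8: g(8) = 21.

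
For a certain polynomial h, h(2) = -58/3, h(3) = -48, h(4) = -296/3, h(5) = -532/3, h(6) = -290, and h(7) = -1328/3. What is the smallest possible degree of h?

3

Forward differences of the values at n = 2, 3, 4, 5, 6, 7:
  h  : -58/3  -48  -296/3  -532/3  -290  -1328/3
  Δ  : -86/3  -152/3  -236/3  -338/3  -458/3
  Δ^2: -22  -28  -34  -40
  Δ^3: -6  -6  -6
  Δ^4: 0  0
  Δ^5: 0
The third differences are constant (-6) and nonzero, while all higher differences vanish, so the minimal degree is 3.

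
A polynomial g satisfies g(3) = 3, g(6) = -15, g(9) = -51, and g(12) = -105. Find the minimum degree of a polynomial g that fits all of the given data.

Forward differences of the values at x = 3, 6, 9, 12:
  g  : 3  -15  -51  -105
  Δ  : -18  -36  -54
  Δ^2: -18  -18
  Δ^3: 0
The second differences are constant (-18) and nonzero, while all higher differences vanish, so the minimal degree is 2.

2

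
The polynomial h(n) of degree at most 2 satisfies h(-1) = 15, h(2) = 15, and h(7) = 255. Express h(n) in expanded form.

h(n) = 6n^2 - 6n + 3

Using the Lagrange interpolation formula with nodes -1, 2, 7:
  L_0(n) = (n - 2)(n - 7) / 24
  L_1(n) = (n + 1)(n - 7) / -15
  L_2(n) = (n + 1)(n - 2) / 40
Then h(n) = 15·L_0(n) + 15·L_1(n) + 255·L_2(n).
Expanding and collecting terms gives h(n) = 6n² - 6n + 3.
Check: h(2) = 15. ✓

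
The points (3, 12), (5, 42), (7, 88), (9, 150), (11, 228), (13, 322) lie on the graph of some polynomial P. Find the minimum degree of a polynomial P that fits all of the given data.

Forward differences of the values at u = 3, 5, 7, 9, 11, 13:
  P  : 12  42  88  150  228  322
  Δ  : 30  46  62  78  94
  Δ^2: 16  16  16  16
  Δ^3: 0  0  0
  Δ^4: 0  0
  Δ^5: 0
The second differences are constant (16) and nonzero, while all higher differences vanish, so the minimal degree is 2.

2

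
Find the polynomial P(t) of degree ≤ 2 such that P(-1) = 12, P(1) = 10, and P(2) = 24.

P(t) = 5t^2 - t + 6

Write P(t) = at^2 + bt + c. Substituting each data point gives a linear system:
  a - b + c = 12
  a + b + c = 10
  4a + 2b + c = 24
Solving the system yields a = 5, b = -1, c = 6.
So P(t) = 5t^2 - t + 6.
Check: P(2) = 24. ✓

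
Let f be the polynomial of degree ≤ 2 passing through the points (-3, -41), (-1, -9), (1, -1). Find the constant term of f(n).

-2

Write f(n) = an^2 + bn + c. Substituting each data point gives a linear system:
  9a - 3b + c = -41
  a - b + c = -9
  a + b + c = -1
Solving the system yields a = -3, b = 4, c = -2.
So f(n) = -3n² + 4n - 2.
The constant term is -2.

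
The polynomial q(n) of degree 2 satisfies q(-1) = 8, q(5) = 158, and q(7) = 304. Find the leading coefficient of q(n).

Write q(n) = an^2 + bn + c. Substituting each data point gives a linear system:
  a - b + c = 8
  25a + 5b + c = 158
  49a + 7b + c = 304
Solving the system yields a = 6, b = 1, c = 3.
So q(n) = 6n^2 + n + 3.
The leading coefficient is 6.

6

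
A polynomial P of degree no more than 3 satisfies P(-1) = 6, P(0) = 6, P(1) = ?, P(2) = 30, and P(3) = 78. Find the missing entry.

10

The 4 known points determine the degree-3 polynomial uniquely.
Write P(x) = ax^3 + bx^2 + cx + d. Substituting each data point gives a linear system:
  -a + b - c + d = 6
  d = 6
  8a + 4b + 2c + d = 30
  27a + 9b + 3c + d = 78
Solving the system yields a = 2, b = 2, c = 0, d = 6.
So P(x) = 2x^3 + 2x^2 + 6.
Then P(1) = 10.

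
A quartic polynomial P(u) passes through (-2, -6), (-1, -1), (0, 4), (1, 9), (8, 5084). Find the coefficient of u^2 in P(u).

-1

Write P(u) = au^4 + bu^3 + cu^2 + du + e. Substituting each data point gives a linear system:
  16a - 8b + 4c - 2d + e = -6
  a - b + c - d + e = -1
  e = 4
  a + b + c + d + e = 9
  4096a + 512b + 64c + 8d + e = 5084
Solving the system yields a = 1, b = 2, c = -1, d = 3, e = 4.
So P(u) = u⁴ + 2u³ - u² + 3u + 4.
The coefficient of u^2 is -1.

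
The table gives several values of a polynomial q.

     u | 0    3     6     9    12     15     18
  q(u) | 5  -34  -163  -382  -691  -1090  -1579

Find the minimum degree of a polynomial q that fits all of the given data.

Forward differences of the values at u = 0, 3, 6, 9, 12, 15, 18:
  q  : 5  -34  -163  -382  -691  -1090  -1579
  Δ  : -39  -129  -219  -309  -399  -489
  Δ^2: -90  -90  -90  -90  -90
  Δ^3: 0  0  0  0
  Δ^4: 0  0  0
  Δ^5: 0  0
  Δ^6: 0
The second differences are constant (-90) and nonzero, while all higher differences vanish, so the minimal degree is 2.

2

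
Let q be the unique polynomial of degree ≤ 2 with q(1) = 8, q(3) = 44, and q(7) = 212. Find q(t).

q(t) = 4t^2 + 2t + 2

Using the Lagrange interpolation formula with nodes 1, 3, 7:
  L_0(t) = (t - 3)(t - 7) / 12
  L_1(t) = (t - 1)(t - 7) / -8
  L_2(t) = (t - 1)(t - 3) / 24
Then q(t) = 8·L_0(t) + 44·L_1(t) + 212·L_2(t).
Expanding and collecting terms gives q(t) = 4t^2 + 2t + 2.
Check: q(1) = 8. ✓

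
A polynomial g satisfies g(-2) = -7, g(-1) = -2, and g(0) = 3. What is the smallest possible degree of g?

Forward differences of the values at x = -2, -1, 0:
  g  : -7  -2  3
  Δ  : 5  5
  Δ^2: 0
The first differences are constant (5) and nonzero, while all higher differences vanish, so the minimal degree is 1.

1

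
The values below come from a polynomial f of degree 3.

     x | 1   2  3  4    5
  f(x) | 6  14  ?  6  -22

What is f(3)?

On equispaced nodes a degree-3 polynomial has vanishing fourth forward difference, so
  f(1) - 4·f(2) + 6·f(3) - 4·f(4) + f(5) = 0.
Substituting the known values and solving for f(3):
  6·f(3) = 96
  f(3) = 16.

16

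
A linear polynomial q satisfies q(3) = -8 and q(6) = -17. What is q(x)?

Write q(x) = ax + b. Substituting each data point gives a linear system:
  3a + b = -8
  6a + b = -17
Solving the system yields a = -3, b = 1.
So q(x) = -3x + 1.
Check: q(3) = -8. ✓

q(x) = -3x + 1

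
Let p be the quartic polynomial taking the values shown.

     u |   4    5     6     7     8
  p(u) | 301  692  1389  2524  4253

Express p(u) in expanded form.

Write p(u) = au^4 + bu^3 + cu^2 + du + e. Substituting each data point gives a linear system:
  256a + 64b + 16c + 4d + e = 301
  625a + 125b + 25c + 5d + e = 692
  1296a + 216b + 36c + 6d + e = 1389
  2401a + 343b + 49c + 7d + e = 2524
  4096a + 512b + 64c + 8d + e = 4253
Solving the system yields a = 1, b = 0, c = 2, d = 4, e = -3.
So p(u) = u^4 + 2u^2 + 4u - 3.
Check: p(8) = 4253. ✓

p(u) = u^4 + 2u^2 + 4u - 3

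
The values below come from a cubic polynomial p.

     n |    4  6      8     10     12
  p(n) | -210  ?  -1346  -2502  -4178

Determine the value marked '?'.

-614

The 4 known points determine the degree-3 polynomial uniquely.
Write p(n) = an^3 + bn^2 + cn + d. Substituting each data point gives a linear system:
  64a + 16b + 4c + d = -210
  512a + 64b + 8c + d = -1346
  1000a + 100b + 10c + d = -2502
  1728a + 144b + 12c + d = -4178
Solving the system yields a = -2, b = -5, c = 0, d = -2.
So p(n) = -2n^3 - 5n^2 - 2.
Then p(6) = -614.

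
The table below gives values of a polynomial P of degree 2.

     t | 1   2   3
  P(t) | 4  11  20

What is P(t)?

P(t) = t^2 + 4t - 1

Using the Lagrange interpolation formula with nodes 1, 2, 3:
  L_0(t) = (t - 2)(t - 3) / 2
  L_1(t) = (t - 1)(t - 3) / -1
  L_2(t) = (t - 1)(t - 2) / 2
Then P(t) = 4·L_0(t) + 11·L_1(t) + 20·L_2(t).
Expanding and collecting terms gives P(t) = t² + 4t - 1.
Check: P(3) = 20. ✓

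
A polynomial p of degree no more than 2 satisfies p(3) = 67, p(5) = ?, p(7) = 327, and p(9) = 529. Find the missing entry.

On equispaced nodes a degree-2 polynomial has vanishing third forward difference, so
  - p(3) + 3·p(5) - 3·p(7) + p(9) = 0.
Substituting the known values and solving for p(5):
  3·p(5) = 519
  p(5) = 173.

173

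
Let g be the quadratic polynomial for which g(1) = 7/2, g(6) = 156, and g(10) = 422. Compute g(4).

71

Using the Lagrange interpolation formula with nodes 1, 6, 10:
  L_0(n) = (n - 6)(n - 10) / 45
  L_1(n) = (n - 1)(n - 10) / -20
  L_2(n) = (n - 1)(n - 6) / 36
Then g(n) = 7/2·L_0(n) + 156·L_1(n) + 422·L_2(n).
Expanding and collecting terms gives g(n) = 4n^2 + (5/2)n - 3.
Evaluating at n = 4: g(4) = 71.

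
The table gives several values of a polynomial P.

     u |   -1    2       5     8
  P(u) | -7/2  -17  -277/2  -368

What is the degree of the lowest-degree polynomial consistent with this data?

Forward differences of the values at u = -1, 2, 5, 8:
  P  : -7/2  -17  -277/2  -368
  Δ  : -27/2  -243/2  -459/2
  Δ^2: -108  -108
  Δ^3: 0
The second differences are constant (-108) and nonzero, while all higher differences vanish, so the minimal degree is 2.

2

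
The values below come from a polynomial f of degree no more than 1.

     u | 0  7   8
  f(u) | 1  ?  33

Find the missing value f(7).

29

The 2 known points determine the degree-1 polynomial uniquely.
Write f(u) = au + b. Substituting each data point gives a linear system:
  b = 1
  8a + b = 33
Solving the system yields a = 4, b = 1.
So f(u) = 4u + 1.
Then f(7) = 29.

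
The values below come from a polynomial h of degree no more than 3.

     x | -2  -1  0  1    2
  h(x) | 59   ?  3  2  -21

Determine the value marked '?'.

12

The 4 known points determine the degree-3 polynomial uniquely.
Write h(x) = ax^3 + bx^2 + cx + d. Substituting each data point gives a linear system:
  -8a + 4b - 2c + d = 59
  d = 3
  a + b + c + d = 2
  8a + 4b + 2c + d = -21
Solving the system yields a = -5, b = 4, c = 0, d = 3.
So h(x) = -5x^3 + 4x^2 + 3.
Then h(-1) = 12.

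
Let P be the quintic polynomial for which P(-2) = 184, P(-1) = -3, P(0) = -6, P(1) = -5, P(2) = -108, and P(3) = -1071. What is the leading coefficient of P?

-6

Write P(t) = at^5 + bt^4 + ct^3 + dt^2 + et + k. Substituting each data point gives a linear system:
  -32a + 16b - 8c + 4d - 2e + k = 184
  -a + b - c + d - e + k = -3
  k = -6
  a + b + c + d + e + k = -5
  32a + 16b + 8c + 4d + 2e + k = -108
  243a + 81b + 27c + 9d + 3e + k = -1071
Solving the system yields a = -6, b = 3, c = 6, d = -1, e = -1, k = -6.
So P(t) = -6t^5 + 3t^4 + 6t^3 - t^2 - t - 6.
The leading coefficient is -6.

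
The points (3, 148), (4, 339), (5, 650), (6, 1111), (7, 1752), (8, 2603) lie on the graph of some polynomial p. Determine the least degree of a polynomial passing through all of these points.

3

Forward differences of the values at n = 3, 4, 5, 6, 7, 8:
  p  : 148  339  650  1111  1752  2603
  Δ  : 191  311  461  641  851
  Δ^2: 120  150  180  210
  Δ^3: 30  30  30
  Δ^4: 0  0
  Δ^5: 0
The third differences are constant (30) and nonzero, while all higher differences vanish, so the minimal degree is 3.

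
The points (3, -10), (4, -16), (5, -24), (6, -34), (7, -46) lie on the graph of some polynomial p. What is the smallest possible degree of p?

2

Forward differences of the values at n = 3, 4, 5, 6, 7:
  p  : -10  -16  -24  -34  -46
  Δ  : -6  -8  -10  -12
  Δ^2: -2  -2  -2
  Δ^3: 0  0
  Δ^4: 0
The second differences are constant (-2) and nonzero, while all higher differences vanish, so the minimal degree is 2.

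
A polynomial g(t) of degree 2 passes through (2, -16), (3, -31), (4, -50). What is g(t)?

Write g(t) = at^2 + bt + c. Substituting each data point gives a linear system:
  4a + 2b + c = -16
  9a + 3b + c = -31
  16a + 4b + c = -50
Solving the system yields a = -2, b = -5, c = 2.
So g(t) = -2t^2 - 5t + 2.
Check: g(4) = -50. ✓

g(t) = -2t^2 - 5t + 2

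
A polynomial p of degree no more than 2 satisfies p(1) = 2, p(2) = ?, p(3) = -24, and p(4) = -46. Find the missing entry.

The 3 known points determine the degree-2 polynomial uniquely.
Write p(x) = ax^2 + bx + c. Substituting each data point gives a linear system:
  a + b + c = 2
  9a + 3b + c = -24
  16a + 4b + c = -46
Solving the system yields a = -3, b = -1, c = 6.
So p(x) = -3x^2 - x + 6.
Then p(2) = -8.

-8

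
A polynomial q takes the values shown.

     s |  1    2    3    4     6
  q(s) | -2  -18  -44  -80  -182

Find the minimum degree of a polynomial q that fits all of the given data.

2

Divided differences on the nodes 1, 2, 3, 4, 6:
  order 0: -2  -18  -44  -80  -182
  order 1: -16  -26  -36  -51
  order 2: -5  -5  -5
  order 3: 0  0
  order 4: 0
The order-2 divided differences are all -5 (nonzero) and every higher order vanishes, so the data lies on a polynomial of degree exactly 2.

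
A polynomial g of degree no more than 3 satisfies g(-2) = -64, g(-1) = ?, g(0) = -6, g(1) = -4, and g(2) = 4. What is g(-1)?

The 4 known points determine the degree-3 polynomial uniquely.
Write g(s) = as^3 + bs^2 + cs + d. Substituting each data point gives a linear system:
  -8a + 4b - 2c + d = -64
  d = -6
  a + b + c + d = -4
  8a + 4b + 2c + d = 4
Solving the system yields a = 3, b = -6, c = 5, d = -6.
So g(s) = 3s³ - 6s² + 5s - 6.
Then g(-1) = -20.

-20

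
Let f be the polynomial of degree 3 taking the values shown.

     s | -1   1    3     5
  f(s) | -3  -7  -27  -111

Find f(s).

Write f(s) = as^3 + bs^2 + cs + d. Substituting each data point gives a linear system:
  -a + b - c + d = -3
  a + b + c + d = -7
  27a + 9b + 3c + d = -27
  125a + 25b + 5c + d = -111
Solving the system yields a = -1, b = 1, c = -1, d = -6.
So f(s) = -s^3 + s^2 - s - 6.
Check: f(5) = -111. ✓

f(s) = -s^3 + s^2 - s - 6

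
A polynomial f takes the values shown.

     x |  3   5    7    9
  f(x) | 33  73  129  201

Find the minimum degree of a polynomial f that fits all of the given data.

Forward differences of the values at x = 3, 5, 7, 9:
  f  : 33  73  129  201
  Δ  : 40  56  72
  Δ^2: 16  16
  Δ^3: 0
The second differences are constant (16) and nonzero, while all higher differences vanish, so the minimal degree is 2.

2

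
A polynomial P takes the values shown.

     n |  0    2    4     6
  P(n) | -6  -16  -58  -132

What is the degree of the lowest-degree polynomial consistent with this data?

Forward differences of the values at n = 0, 2, 4, 6:
  P  : -6  -16  -58  -132
  Δ  : -10  -42  -74
  Δ^2: -32  -32
  Δ^3: 0
The second differences are constant (-32) and nonzero, while all higher differences vanish, so the minimal degree is 2.

2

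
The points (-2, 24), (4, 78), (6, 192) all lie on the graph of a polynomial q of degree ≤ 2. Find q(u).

q(u) = 6u^2 - 3u - 6

Write q(u) = au^2 + bu + c. Substituting each data point gives a linear system:
  4a - 2b + c = 24
  16a + 4b + c = 78
  36a + 6b + c = 192
Solving the system yields a = 6, b = -3, c = -6.
So q(u) = 6u² - 3u - 6.
Check: q(4) = 78. ✓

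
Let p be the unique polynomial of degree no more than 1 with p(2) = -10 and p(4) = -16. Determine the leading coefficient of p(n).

Write p(n) = an + b. Substituting each data point gives a linear system:
  2a + b = -10
  4a + b = -16
Solving the system yields a = -3, b = -4.
So p(n) = -3n - 4.
The leading coefficient is -3.

-3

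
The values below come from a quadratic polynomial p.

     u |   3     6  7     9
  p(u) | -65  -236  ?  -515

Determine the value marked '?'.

The 3 known points determine the degree-2 polynomial uniquely.
Write p(u) = au^2 + bu + c. Substituting each data point gives a linear system:
  9a + 3b + c = -65
  36a + 6b + c = -236
  81a + 9b + c = -515
Solving the system yields a = -6, b = -3, c = -2.
So p(u) = -6u^2 - 3u - 2.
Then p(7) = -317.

-317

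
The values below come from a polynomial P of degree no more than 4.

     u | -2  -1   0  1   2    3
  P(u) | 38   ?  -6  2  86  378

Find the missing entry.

2

The 5 known points determine the degree-4 polynomial uniquely.
Write P(u) = au^4 + bu^3 + cu^2 + du + e. Substituting each data point gives a linear system:
  16a - 8b + 4c - 2d + e = 38
  e = -6
  a + b + c + d + e = 2
  16a + 8b + 4c + 2d + e = 86
  81a + 27b + 9c + 3d + e = 378
Solving the system yields a = 3, b = 4, c = 5, d = -4, e = -6.
So P(u) = 3u^4 + 4u^3 + 5u^2 - 4u - 6.
Then P(-1) = 2.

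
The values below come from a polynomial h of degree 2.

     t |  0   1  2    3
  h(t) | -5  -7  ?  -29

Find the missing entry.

On equispaced nodes a degree-2 polynomial has vanishing third forward difference, so
  - h(0) + 3·h(1) - 3·h(2) + h(3) = 0.
Substituting the known values and solving for h(2):
  -3·h(2) = 45
  h(2) = -15.

-15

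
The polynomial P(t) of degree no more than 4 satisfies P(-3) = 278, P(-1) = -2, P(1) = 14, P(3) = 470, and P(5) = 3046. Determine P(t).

Using the Lagrange interpolation formula with nodes -3, -1, 1, 3, 5:
  L_0(t) = (t + 1)(t - 1)(t - 3)(t - 5) / 384
  L_1(t) = (t + 3)(t - 1)(t - 3)(t - 5) / -96
  L_2(t) = (t + 3)(t + 1)(t - 3)(t - 5) / 64
  L_3(t) = (t + 3)(t + 1)(t - 1)(t - 5) / -96
  L_4(t) = (t + 3)(t + 1)(t - 1)(t - 3) / 384
Then P(t) = 278·L_0(t) - 2·L_1(t) + 14·L_2(t) + 470·L_3(t) + 3046·L_4(t).
Expanding and collecting terms gives P(t) = 4t⁴ + 3t³ + 6t² + 5t - 4.
Check: P(3) = 470. ✓

P(t) = 4t^4 + 3t^3 + 6t^2 + 5t - 4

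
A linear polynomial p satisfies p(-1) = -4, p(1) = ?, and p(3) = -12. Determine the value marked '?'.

The 2 known points determine the degree-1 polynomial uniquely.
Write p(t) = at + b. Substituting each data point gives a linear system:
  -a + b = -4
  3a + b = -12
Solving the system yields a = -2, b = -6.
So p(t) = -2t - 6.
Then p(1) = -8.

-8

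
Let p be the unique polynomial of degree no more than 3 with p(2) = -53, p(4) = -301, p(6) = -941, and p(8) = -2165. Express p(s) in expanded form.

p(s) = -4s^3 - s^2 - 6s - 5

Using the Lagrange interpolation formula with nodes 2, 4, 6, 8:
  L_0(s) = (s - 4)(s - 6)(s - 8) / -48
  L_1(s) = (s - 2)(s - 6)(s - 8) / 16
  L_2(s) = (s - 2)(s - 4)(s - 8) / -16
  L_3(s) = (s - 2)(s - 4)(s - 6) / 48
Then p(s) = -53·L_0(s) - 301·L_1(s) - 941·L_2(s) - 2165·L_3(s).
Expanding and collecting terms gives p(s) = -4s³ - s² - 6s - 5.
Check: p(2) = -53. ✓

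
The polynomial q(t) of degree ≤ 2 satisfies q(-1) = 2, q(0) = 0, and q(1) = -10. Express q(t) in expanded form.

Using the Lagrange interpolation formula with nodes -1, 0, 1:
  L_0(t) = t(t - 1) / 2
  L_1(t) = (t + 1)(t - 1) / -1
  L_2(t) = (t + 1)t / 2
Then q(t) = 2·L_0(t) + 0·L_1(t) - 10·L_2(t).
Expanding and collecting terms gives q(t) = -4t^2 - 6t.
Check: q(-1) = 2. ✓

q(t) = -4t^2 - 6t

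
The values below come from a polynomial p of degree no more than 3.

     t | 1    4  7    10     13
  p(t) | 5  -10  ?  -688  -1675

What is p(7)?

-187

The 4 known points determine the degree-3 polynomial uniquely.
Write p(t) = at^3 + bt^2 + ct + d. Substituting each data point gives a linear system:
  a + b + c + d = 5
  64a + 16b + 4c + d = -10
  1000a + 100b + 10c + d = -688
  2197a + 169b + 13c + d = -1675
Solving the system yields a = -1, b = 3, c = 1, d = 2.
So p(t) = -t^3 + 3t^2 + t + 2.
Then p(7) = -187.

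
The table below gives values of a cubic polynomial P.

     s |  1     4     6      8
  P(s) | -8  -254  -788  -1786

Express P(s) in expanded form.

P(s) = -3s^3 - 4s^2 + s - 2

Write P(s) = as^3 + bs^2 + cs + d. Substituting each data point gives a linear system:
  a + b + c + d = -8
  64a + 16b + 4c + d = -254
  216a + 36b + 6c + d = -788
  512a + 64b + 8c + d = -1786
Solving the system yields a = -3, b = -4, c = 1, d = -2.
So P(s) = -3s^3 - 4s^2 + s - 2.
Check: P(1) = -8. ✓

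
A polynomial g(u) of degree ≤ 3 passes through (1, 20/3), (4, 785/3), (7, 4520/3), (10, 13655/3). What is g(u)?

g(u) = 5u^3 - 5u^2 + 5u + 5/3

Write g(u) = au^3 + bu^2 + cu + d. Substituting each data point gives a linear system:
  a + b + c + d = 20/3
  64a + 16b + 4c + d = 785/3
  343a + 49b + 7c + d = 4520/3
  1000a + 100b + 10c + d = 13655/3
Solving the system yields a = 5, b = -5, c = 5, d = 5/3.
So g(u) = 5u³ - 5u² + 5u + 5/3.
Check: g(10) = 13655/3. ✓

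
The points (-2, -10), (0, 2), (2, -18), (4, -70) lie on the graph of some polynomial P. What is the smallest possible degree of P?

2

Forward differences of the values at u = -2, 0, 2, 4:
  P  : -10  2  -18  -70
  Δ  : 12  -20  -52
  Δ^2: -32  -32
  Δ^3: 0
The second differences are constant (-32) and nonzero, while all higher differences vanish, so the minimal degree is 2.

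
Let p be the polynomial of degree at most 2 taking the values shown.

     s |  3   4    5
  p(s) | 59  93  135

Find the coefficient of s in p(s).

6

Write p(s) = as^2 + bs + c. Substituting each data point gives a linear system:
  9a + 3b + c = 59
  16a + 4b + c = 93
  25a + 5b + c = 135
Solving the system yields a = 4, b = 6, c = 5.
So p(s) = 4s^2 + 6s + 5.
The coefficient of s is 6.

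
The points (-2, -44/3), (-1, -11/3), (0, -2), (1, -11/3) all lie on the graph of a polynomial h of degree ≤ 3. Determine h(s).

h(s) = s^3 - (5/3)s^2 - s - 2

Using the Lagrange interpolation formula with nodes -2, -1, 0, 1:
  L_0(s) = (s + 1)s(s - 1) / -6
  L_1(s) = (s + 2)s(s - 1) / 2
  L_2(s) = (s + 2)(s + 1)(s - 1) / -2
  L_3(s) = (s + 2)(s + 1)s / 6
Then h(s) = -44/3·L_0(s) - 11/3·L_1(s) - 2·L_2(s) - 11/3·L_3(s).
Expanding and collecting terms gives h(s) = s³ - (5/3)s² - s - 2.
Check: h(0) = -2. ✓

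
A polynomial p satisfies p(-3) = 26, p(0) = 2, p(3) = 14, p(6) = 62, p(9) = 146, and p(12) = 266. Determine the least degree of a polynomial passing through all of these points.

Forward differences of the values at t = -3, 0, 3, 6, 9, 12:
  p  : 26  2  14  62  146  266
  Δ  : -24  12  48  84  120
  Δ^2: 36  36  36  36
  Δ^3: 0  0  0
  Δ^4: 0  0
  Δ^5: 0
The second differences are constant (36) and nonzero, while all higher differences vanish, so the minimal degree is 2.

2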